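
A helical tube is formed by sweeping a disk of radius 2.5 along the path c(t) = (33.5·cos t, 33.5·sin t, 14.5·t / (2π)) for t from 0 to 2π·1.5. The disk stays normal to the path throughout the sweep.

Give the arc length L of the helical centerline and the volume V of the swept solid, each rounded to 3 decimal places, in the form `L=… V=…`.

L=316.478 V=6214.038

2πR = 2π·33.5 = 210.486708
per-turn = √(210.486708² + 14.5²) = √(44304.6542 + 210.25) = √44514.9042 = 210.985554
L = 1.5 × 210.985554 = 316.478332
V = π·2.5² × L = 19.634954 × 316.478332 = 6214.037509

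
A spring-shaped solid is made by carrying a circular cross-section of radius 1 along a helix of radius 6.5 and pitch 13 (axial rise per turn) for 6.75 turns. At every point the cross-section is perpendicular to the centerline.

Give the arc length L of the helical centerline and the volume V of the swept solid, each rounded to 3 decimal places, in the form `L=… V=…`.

L=289.304 V=908.874

2πR = 2π·6.5 = 40.840704
per-turn = √(40.840704² + 13²) = √(1667.9631 + 169) = √1836.9631 = 42.859808
L = 6.75 × 42.859808 = 289.303704
V = π·1² × L = 3.141593 × 289.303704 = 908.874392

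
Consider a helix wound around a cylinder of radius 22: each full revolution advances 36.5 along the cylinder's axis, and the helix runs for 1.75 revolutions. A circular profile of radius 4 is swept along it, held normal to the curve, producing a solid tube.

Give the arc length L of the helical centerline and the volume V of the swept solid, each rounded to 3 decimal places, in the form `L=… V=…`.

2πR = 2π·22 = 138.230077
per-turn = √(138.230077² + 36.5²) = √(19107.5541 + 1332.25) = √20439.8041 = 142.967843
L = 1.75 × 142.967843 = 250.193725
V = π·4² × L = 50.265482 × 250.193725 = 12576.108304

L=250.194 V=12576.108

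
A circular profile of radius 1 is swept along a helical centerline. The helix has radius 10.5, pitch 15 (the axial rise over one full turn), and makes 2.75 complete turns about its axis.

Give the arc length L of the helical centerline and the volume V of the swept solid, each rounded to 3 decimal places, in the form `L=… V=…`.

L=186.057 V=584.516

2πR = 2π·10.5 = 65.973446
per-turn = √(65.973446² + 15²) = √(4352.4955 + 225) = √4577.4955 = 67.657191
L = 2.75 × 67.657191 = 186.057276
V = π·1² × L = 3.141593 × 186.057276 = 584.516172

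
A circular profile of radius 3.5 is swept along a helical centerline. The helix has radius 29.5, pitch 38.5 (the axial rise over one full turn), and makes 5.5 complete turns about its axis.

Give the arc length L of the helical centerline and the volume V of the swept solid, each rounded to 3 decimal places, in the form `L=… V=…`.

2πR = 2π·29.5 = 185.353967
per-turn = √(185.353967² + 38.5²) = √(34356.0929 + 1482.25) = √35838.3429 = 189.310176
L = 5.5 × 189.310176 = 1041.205971
V = π·3.5² × L = 38.484510 × 1041.205971 = 40070.301597

L=1041.206 V=40070.302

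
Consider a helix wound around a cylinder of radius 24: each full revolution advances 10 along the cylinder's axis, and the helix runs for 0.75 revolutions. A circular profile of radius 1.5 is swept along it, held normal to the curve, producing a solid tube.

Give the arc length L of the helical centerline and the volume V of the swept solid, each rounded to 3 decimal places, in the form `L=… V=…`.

2πR = 2π·24 = 150.796447
per-turn = √(150.796447² + 10²) = √(22739.5685 + 100) = √22839.5685 = 151.127656
L = 0.75 × 151.127656 = 113.345742
V = π·1.5² × L = 7.068583 × 113.345742 = 801.193841

L=113.346 V=801.194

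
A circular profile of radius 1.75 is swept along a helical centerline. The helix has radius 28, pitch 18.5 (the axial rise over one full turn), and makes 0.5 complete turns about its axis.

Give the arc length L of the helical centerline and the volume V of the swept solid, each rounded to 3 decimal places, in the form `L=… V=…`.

2πR = 2π·28 = 175.929189
per-turn = √(175.929189² + 18.5²) = √(30951.0794 + 342.25) = √31293.3294 = 176.899207
L = 0.5 × 176.899207 = 88.449603
V = π·1.75² × L = 9.621128 × 88.449603 = 850.984912

L=88.450 V=850.985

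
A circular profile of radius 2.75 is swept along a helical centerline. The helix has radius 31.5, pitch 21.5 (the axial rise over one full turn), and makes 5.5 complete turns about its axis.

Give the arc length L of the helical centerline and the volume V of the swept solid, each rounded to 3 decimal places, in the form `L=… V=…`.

2πR = 2π·31.5 = 197.920337
per-turn = √(197.920337² + 21.5²) = √(39172.4599 + 462.25) = √39634.7099 = 199.084680
L = 5.5 × 199.084680 = 1094.965741
V = π·2.75² × L = 23.758294 × 1094.965741 = 26014.518474

L=1094.966 V=26014.518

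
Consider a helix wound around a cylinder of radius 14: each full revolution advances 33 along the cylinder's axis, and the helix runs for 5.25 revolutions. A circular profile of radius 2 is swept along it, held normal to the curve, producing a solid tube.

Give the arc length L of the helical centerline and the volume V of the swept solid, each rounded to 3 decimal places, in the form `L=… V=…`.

L=493.242 V=6198.264

2πR = 2π·14 = 87.964594
per-turn = √(87.964594² + 33²) = √(7737.7699 + 1089) = √8826.7699 = 93.950891
L = 5.25 × 93.950891 = 493.242176
V = π·2² × L = 12.566371 × 493.242176 = 6198.263984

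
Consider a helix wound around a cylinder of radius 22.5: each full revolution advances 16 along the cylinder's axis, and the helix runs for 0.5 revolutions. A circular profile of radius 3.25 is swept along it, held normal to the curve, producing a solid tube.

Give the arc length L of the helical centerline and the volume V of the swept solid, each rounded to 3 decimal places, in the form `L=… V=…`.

2πR = 2π·22.5 = 141.371669
per-turn = √(141.371669² + 16²) = √(19985.9489 + 256) = √20241.9489 = 142.274203
L = 0.5 × 142.274203 = 71.137102
V = π·3.25² × L = 33.183072 × 71.137102 = 2360.547594

L=71.137 V=2360.548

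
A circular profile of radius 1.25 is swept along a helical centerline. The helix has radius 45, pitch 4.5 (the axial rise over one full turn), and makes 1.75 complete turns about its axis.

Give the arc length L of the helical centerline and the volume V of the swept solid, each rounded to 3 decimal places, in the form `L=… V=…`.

2πR = 2π·45 = 282.743339
per-turn = √(282.743339² + 4.5²) = √(79943.7956 + 20.25) = √79964.0456 = 282.779146
L = 1.75 × 282.779146 = 494.863506
V = π·1.25² × L = 4.908739 × 494.863506 = 2429.155556

L=494.864 V=2429.156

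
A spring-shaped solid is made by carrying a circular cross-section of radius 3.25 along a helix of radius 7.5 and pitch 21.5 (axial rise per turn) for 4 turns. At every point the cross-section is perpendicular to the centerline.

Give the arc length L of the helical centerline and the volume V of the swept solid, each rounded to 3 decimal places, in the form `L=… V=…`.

2πR = 2π·7.5 = 47.123890
per-turn = √(47.123890² + 21.5²) = √(2220.6610 + 462.25) = √2682.9110 = 51.796824
L = 4 × 51.796824 = 207.187297
V = π·3.25² × L = 33.183072 × 207.187297 = 6875.111062

L=207.187 V=6875.111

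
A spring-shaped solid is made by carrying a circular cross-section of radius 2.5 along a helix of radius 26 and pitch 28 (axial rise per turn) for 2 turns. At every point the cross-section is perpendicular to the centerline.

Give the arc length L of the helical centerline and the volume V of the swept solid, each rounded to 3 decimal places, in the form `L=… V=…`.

2πR = 2π·26 = 163.362818
per-turn = √(163.362818² + 28²) = √(26687.4103 + 784) = √27471.4103 = 165.745016
L = 2 × 165.745016 = 331.490032
V = π·2.5² × L = 19.634954 × 331.490032 = 6508.791555

L=331.490 V=6508.792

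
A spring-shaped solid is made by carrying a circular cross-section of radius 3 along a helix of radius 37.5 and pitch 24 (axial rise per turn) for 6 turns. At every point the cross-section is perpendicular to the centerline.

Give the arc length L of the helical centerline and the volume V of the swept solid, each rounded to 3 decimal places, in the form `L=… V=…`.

2πR = 2π·37.5 = 235.619449
per-turn = √(235.619449² + 24²) = √(55516.5248 + 576) = √56092.5248 = 236.838605
L = 6 × 236.838605 = 1421.031629
V = π·3² × L = 28.274334 × 1421.031629 = 40178.722742

L=1421.032 V=40178.723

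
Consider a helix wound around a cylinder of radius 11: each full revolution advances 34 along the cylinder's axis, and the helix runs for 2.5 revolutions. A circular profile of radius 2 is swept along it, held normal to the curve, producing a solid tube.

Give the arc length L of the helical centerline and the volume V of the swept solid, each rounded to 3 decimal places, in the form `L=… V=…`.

L=192.563 V=2419.819

2πR = 2π·11 = 69.115038
per-turn = √(69.115038² + 34²) = √(4776.8885 + 1156) = √5932.8885 = 77.025246
L = 2.5 × 77.025246 = 192.563115
V = π·2² × L = 12.566371 × 192.563115 = 2419.819472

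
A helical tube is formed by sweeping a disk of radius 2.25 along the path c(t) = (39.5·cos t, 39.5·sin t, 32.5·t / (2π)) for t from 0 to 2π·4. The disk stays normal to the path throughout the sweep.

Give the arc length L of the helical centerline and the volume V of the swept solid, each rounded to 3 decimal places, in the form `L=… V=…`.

L=1001.219 V=15923.698

2πR = 2π·39.5 = 248.185820
per-turn = √(248.185820² + 32.5²) = √(61596.2011 + 1056.25) = √62652.4511 = 250.304716
L = 4 × 250.304716 = 1001.218866
V = π·2.25² × L = 15.904313 × 1001.218866 = 15923.698030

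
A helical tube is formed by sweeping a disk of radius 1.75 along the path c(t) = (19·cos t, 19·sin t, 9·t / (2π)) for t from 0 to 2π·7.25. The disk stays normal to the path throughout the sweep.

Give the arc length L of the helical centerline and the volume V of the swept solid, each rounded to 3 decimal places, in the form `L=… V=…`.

L=867.965 V=8350.801

2πR = 2π·19 = 119.380521
per-turn = √(119.380521² + 9²) = √(14251.7088 + 81) = √14332.7088 = 119.719291
L = 7.25 × 119.719291 = 867.964863
V = π·1.75² × L = 9.621128 × 867.964863 = 8350.800617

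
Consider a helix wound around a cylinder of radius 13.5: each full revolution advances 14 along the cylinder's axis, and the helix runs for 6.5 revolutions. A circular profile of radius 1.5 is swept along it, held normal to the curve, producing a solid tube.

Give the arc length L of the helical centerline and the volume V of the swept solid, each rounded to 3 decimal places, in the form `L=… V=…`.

2πR = 2π·13.5 = 84.823002
per-turn = √(84.823002² + 14²) = √(7194.9416 + 196) = √7390.9416 = 85.970586
L = 6.5 × 85.970586 = 558.808807
V = π·1.5² × L = 7.068583 × 558.808807 = 3949.986697

L=558.809 V=3949.987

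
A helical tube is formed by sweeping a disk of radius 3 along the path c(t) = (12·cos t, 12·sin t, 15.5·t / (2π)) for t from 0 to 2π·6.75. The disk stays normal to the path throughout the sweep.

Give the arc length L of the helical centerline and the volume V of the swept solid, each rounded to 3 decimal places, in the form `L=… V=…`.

L=519.581 V=14690.803

2πR = 2π·12 = 75.398224
per-turn = √(75.398224² + 15.5²) = √(5684.8921 + 240.25) = √5925.1421 = 76.974945
L = 6.75 × 76.974945 = 519.580878
V = π·3² × L = 28.274334 × 519.580878 = 14690.803216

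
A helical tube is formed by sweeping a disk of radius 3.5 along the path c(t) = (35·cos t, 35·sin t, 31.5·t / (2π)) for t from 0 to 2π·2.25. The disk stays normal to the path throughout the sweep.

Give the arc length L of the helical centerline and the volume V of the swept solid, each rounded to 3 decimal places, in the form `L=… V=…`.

2πR = 2π·35 = 219.911486
per-turn = √(219.911486² + 31.5²) = √(48361.0616 + 992.25) = √49353.3116 = 222.156052
L = 2.25 × 222.156052 = 499.851118
V = π·3.5² × L = 38.484510 × 499.851118 = 19236.525338

L=499.851 V=19236.525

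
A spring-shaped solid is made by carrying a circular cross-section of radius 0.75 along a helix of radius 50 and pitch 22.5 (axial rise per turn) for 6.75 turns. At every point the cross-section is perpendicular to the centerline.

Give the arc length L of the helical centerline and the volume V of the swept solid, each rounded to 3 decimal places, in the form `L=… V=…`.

2πR = 2π·50 = 314.159265
per-turn = √(314.159265² + 22.5²) = √(98696.0440 + 506.25) = √99202.2940 = 314.963957
L = 6.75 × 314.963957 = 2126.006708
V = π·0.75² × L = 1.767146 × 2126.006708 = 3756.963968

L=2126.007 V=3756.964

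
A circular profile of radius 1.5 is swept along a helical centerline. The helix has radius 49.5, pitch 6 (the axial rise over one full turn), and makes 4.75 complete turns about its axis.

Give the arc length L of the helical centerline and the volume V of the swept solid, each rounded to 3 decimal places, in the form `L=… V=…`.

2πR = 2π·49.5 = 311.017673
per-turn = √(311.017673² + 6²) = √(96731.9927 + 36) = √96767.9927 = 311.075542
L = 4.75 × 311.075542 = 1477.608824
V = π·1.5² × L = 7.068583 × 1477.608824 = 10444.601308

L=1477.609 V=10444.601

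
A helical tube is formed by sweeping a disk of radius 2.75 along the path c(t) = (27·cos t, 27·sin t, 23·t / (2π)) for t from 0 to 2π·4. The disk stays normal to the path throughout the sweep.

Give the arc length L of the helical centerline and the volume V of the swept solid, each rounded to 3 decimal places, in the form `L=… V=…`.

L=684.792 V=16269.493

2πR = 2π·27 = 169.646003
per-turn = √(169.646003² + 23²) = √(28779.7664 + 529) = √29308.7664 = 171.198033
L = 4 × 171.198033 = 684.792131
V = π·2.75² × L = 23.758294 × 684.792131 = 16269.493085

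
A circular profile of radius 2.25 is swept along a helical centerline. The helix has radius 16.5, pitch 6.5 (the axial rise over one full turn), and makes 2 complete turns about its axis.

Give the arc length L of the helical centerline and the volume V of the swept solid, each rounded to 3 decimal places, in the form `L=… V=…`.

2πR = 2π·16.5 = 103.672558
per-turn = √(103.672558² + 6.5²) = √(10747.9992 + 42.25) = √10790.2492 = 103.876124
L = 2 × 103.876124 = 207.752249
V = π·2.25² × L = 15.904313 × 207.752249 = 3304.156747

L=207.752 V=3304.157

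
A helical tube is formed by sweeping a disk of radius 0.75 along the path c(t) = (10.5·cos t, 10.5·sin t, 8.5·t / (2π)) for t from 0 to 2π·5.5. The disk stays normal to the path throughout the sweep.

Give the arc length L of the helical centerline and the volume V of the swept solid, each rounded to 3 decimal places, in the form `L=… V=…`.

L=365.853 V=646.516

2πR = 2π·10.5 = 65.973446
per-turn = √(65.973446² + 8.5²) = √(4352.4955 + 72.25) = √4424.7455 = 66.518761
L = 5.5 × 66.518761 = 365.853185
V = π·0.75² × L = 1.767146 × 365.853185 = 646.515943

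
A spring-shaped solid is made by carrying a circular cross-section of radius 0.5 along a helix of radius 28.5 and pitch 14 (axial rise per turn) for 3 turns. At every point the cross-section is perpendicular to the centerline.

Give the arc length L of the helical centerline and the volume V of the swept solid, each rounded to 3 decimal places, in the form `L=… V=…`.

L=538.852 V=423.213

2πR = 2π·28.5 = 179.070781
per-turn = √(179.070781² + 14²) = √(32066.3447 + 196) = √32262.3447 = 179.617217
L = 3 × 179.617217 = 538.851651
V = π·0.5² × L = 0.785398 × 538.851651 = 423.213097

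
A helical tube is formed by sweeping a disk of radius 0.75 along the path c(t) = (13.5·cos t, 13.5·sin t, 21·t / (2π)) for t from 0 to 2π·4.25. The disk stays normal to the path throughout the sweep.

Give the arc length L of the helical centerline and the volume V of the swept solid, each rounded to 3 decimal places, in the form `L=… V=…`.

L=371.381 V=656.285

2πR = 2π·13.5 = 84.823002
per-turn = √(84.823002² + 21²) = √(7194.9416 + 441) = √7635.9416 = 87.383875
L = 4.25 × 87.383875 = 371.381469
V = π·0.75² × L = 1.767146 × 371.381469 = 656.285228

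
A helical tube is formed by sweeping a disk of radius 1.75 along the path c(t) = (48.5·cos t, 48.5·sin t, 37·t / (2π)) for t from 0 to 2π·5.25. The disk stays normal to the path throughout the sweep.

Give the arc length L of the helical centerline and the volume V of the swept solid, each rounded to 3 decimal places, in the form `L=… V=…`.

2πR = 2π·48.5 = 304.734487
per-turn = √(304.734487² + 37²) = √(92863.1078 + 1369) = √94232.1078 = 306.972487
L = 5.25 × 306.972487 = 1611.605557
V = π·1.75² × L = 9.621128 × 1611.605557 = 15505.462547

L=1611.606 V=15505.463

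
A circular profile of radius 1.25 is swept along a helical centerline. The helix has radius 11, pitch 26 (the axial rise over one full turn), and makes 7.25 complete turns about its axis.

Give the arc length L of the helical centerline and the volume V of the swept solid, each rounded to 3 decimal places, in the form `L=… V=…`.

2πR = 2π·11 = 69.115038
per-turn = √(69.115038² + 26²) = √(4776.8885 + 676) = √5452.8885 = 73.843676
L = 7.25 × 73.843676 = 535.366653
V = π·1.25² × L = 4.908739 × 535.366653 = 2627.974914

L=535.367 V=2627.975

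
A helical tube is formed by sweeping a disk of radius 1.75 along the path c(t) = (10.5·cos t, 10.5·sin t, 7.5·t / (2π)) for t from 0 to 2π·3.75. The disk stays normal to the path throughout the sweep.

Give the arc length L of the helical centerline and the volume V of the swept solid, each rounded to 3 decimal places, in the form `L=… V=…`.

2πR = 2π·10.5 = 65.973446
per-turn = √(65.973446² + 7.5²) = √(4352.4955 + 56.25) = √4408.7455 = 66.398385
L = 3.75 × 66.398385 = 248.993944
V = π·1.75² × L = 9.621128 × 248.993944 = 2395.602483

L=248.994 V=2395.602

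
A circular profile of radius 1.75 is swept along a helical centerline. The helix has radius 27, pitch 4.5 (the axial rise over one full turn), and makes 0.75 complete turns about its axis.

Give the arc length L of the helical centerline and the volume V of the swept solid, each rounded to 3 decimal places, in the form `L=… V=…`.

2πR = 2π·27 = 169.646003
per-turn = √(169.646003² + 4.5²) = √(28779.7664 + 20.25) = √28800.0164 = 169.705676
L = 0.75 × 169.705676 = 127.279257
V = π·1.75² × L = 9.621128 × 127.279257 = 1224.569959

L=127.279 V=1224.570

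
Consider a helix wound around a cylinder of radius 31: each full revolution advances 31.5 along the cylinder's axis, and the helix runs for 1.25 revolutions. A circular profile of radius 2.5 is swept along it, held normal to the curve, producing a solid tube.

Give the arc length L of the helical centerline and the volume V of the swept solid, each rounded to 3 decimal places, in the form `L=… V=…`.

L=246.637 V=4842.702

2πR = 2π·31 = 194.778745
per-turn = √(194.778745² + 31.5²) = √(37938.7593 + 992.25) = √38931.0093 = 197.309425
L = 1.25 × 197.309425 = 246.636782
V = π·2.5² × L = 19.634954 × 246.636782 = 4842.701883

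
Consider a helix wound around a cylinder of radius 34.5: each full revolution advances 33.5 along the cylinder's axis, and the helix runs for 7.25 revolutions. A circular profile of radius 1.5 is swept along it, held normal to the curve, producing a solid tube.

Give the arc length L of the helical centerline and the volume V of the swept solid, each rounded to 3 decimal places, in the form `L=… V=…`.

L=1590.238 V=11240.731

2πR = 2π·34.5 = 216.769893
per-turn = √(216.769893² + 33.5²) = √(46989.1866 + 1122.25) = √48111.4366 = 219.343194
L = 7.25 × 219.343194 = 1590.238153
V = π·1.5² × L = 7.068583 × 1590.238153 = 11240.731124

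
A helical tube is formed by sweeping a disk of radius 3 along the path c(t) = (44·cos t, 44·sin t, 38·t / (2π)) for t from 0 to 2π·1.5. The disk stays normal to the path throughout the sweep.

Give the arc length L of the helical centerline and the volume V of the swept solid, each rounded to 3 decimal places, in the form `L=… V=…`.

L=418.589 V=11835.333

2πR = 2π·44 = 276.460154
per-turn = √(276.460154² + 38²) = √(76430.2165 + 1444) = √77874.2165 = 279.059521
L = 1.5 × 279.059521 = 418.589282
V = π·3² × L = 28.274334 × 418.589282 = 11835.333122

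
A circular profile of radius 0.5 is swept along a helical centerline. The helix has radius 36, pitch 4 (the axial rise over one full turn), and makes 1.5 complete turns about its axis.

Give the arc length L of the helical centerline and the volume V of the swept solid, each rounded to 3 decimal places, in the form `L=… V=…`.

L=339.345 V=266.521

2πR = 2π·36 = 226.194671
per-turn = √(226.194671² + 4²) = √(51164.0292 + 16) = √51180.0292 = 226.230036
L = 1.5 × 226.230036 = 339.345054
V = π·0.5² × L = 0.785398 × 339.345054 = 266.520982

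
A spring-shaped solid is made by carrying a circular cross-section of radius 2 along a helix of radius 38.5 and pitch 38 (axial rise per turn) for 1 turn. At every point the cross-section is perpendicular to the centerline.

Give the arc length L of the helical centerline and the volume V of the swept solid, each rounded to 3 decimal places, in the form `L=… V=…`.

L=244.869 V=3077.116

2πR = 2π·38.5 = 241.902634
per-turn = √(241.902634² + 38²) = √(58516.8845 + 1444) = √59960.8845 = 244.869117
L = 1 × 244.869117 = 244.869117
V = π·2² × L = 12.566371 × 244.869117 = 3077.116077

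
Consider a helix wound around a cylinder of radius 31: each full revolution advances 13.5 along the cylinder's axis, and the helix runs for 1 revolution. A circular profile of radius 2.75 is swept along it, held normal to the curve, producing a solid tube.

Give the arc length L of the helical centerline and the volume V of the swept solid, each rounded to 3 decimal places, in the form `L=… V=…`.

L=195.246 V=4638.712

2πR = 2π·31 = 194.778745
per-turn = √(194.778745² + 13.5²) = √(37938.7593 + 182.25) = √38121.0093 = 195.246023
L = 1 × 195.246023 = 195.246023
V = π·2.75² × L = 23.758294 × 195.246023 = 4638.712492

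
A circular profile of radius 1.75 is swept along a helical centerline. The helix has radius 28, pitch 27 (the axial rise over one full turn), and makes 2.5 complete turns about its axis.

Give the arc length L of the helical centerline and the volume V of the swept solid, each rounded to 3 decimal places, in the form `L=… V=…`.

L=444.972 V=4281.137

2πR = 2π·28 = 175.929189
per-turn = √(175.929189² + 27²) = √(30951.0794 + 729) = √31680.0794 = 177.988987
L = 2.5 × 177.988987 = 444.972467
V = π·1.75² × L = 9.621128 × 444.972467 = 4281.136838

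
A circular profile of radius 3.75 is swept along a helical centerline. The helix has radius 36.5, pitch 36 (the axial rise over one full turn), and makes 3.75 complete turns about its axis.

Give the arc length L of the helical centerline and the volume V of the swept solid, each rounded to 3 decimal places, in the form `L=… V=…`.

2πR = 2π·36.5 = 229.336264
per-turn = √(229.336264² + 36²) = √(52595.1219 + 1296) = √53891.1219 = 232.144614
L = 3.75 × 232.144614 = 870.542303
V = π·3.75² × L = 44.178647 × 870.542303 = 38459.380828

L=870.542 V=38459.381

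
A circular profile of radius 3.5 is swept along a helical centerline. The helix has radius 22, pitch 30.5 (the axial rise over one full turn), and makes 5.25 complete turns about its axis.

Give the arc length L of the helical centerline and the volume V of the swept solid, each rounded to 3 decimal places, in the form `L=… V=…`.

L=743.163 V=28600.283

2πR = 2π·22 = 138.230077
per-turn = √(138.230077² + 30.5²) = √(19107.5541 + 930.25) = √20037.8041 = 141.554951
L = 5.25 × 141.554951 = 743.163492
V = π·3.5² × L = 38.484510 × 743.163492 = 28600.282850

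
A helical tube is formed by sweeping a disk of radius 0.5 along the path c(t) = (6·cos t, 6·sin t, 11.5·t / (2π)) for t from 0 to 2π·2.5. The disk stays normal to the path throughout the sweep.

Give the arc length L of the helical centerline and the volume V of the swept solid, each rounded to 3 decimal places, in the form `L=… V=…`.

L=98.535 V=77.389

2πR = 2π·6 = 37.699112
per-turn = √(37.699112² + 11.5²) = √(1421.2230 + 132.25) = √1553.4730 = 39.414122
L = 2.5 × 39.414122 = 98.535306
V = π·0.5² × L = 0.785398 × 98.535306 = 77.389448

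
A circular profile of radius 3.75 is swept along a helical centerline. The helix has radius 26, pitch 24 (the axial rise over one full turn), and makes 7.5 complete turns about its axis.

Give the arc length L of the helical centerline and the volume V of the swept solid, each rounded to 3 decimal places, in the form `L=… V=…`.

L=1238.373 V=54709.628

2πR = 2π·26 = 163.362818
per-turn = √(163.362818² + 24²) = √(26687.4103 + 576) = √27263.4103 = 165.116354
L = 7.5 × 165.116354 = 1238.372654
V = π·3.75² × L = 44.178647 × 1238.372654 = 54709.627939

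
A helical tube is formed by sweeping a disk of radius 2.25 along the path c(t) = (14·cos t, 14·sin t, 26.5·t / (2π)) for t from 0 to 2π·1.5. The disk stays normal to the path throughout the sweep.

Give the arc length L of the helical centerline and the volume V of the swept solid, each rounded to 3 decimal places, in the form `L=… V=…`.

L=137.804 V=2191.684

2πR = 2π·14 = 87.964594
per-turn = √(87.964594² + 26.5²) = √(7737.7699 + 702.25) = √8440.0199 = 91.869581
L = 1.5 × 91.869581 = 137.804371
V = π·2.25² × L = 15.904313 × 137.804371 = 2191.683823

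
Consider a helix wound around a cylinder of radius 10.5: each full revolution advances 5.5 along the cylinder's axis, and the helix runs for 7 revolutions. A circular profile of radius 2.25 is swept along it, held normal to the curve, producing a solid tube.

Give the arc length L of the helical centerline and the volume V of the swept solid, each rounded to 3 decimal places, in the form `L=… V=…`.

2πR = 2π·10.5 = 65.973446
per-turn = √(65.973446² + 5.5²) = √(4352.4955 + 30.25) = √4382.7455 = 66.202308
L = 7 × 66.202308 = 463.416154
V = π·2.25² × L = 15.904313 × 463.416154 = 7370.315469

L=463.416 V=7370.315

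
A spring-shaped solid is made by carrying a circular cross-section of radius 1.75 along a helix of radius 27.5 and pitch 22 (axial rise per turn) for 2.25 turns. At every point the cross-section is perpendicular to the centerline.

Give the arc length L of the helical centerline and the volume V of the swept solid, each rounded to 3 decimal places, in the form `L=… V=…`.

2πR = 2π·27.5 = 172.787596
per-turn = √(172.787596² + 22²) = √(29855.5533 + 484) = √30339.5533 = 174.182529
L = 2.25 × 174.182529 = 391.910690
V = π·1.75² × L = 9.621128 × 391.910690 = 3770.622714

L=391.911 V=3770.623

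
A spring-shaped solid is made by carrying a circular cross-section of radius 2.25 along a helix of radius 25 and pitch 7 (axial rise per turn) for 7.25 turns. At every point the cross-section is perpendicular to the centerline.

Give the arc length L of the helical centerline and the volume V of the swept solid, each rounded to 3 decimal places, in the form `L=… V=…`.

L=1139.958 V=18130.242

2πR = 2π·25 = 157.079633
per-turn = √(157.079633² + 7²) = √(24674.0110 + 49) = √24723.0110 = 157.235527
L = 7.25 × 157.235527 = 1139.957572
V = π·2.25² × L = 15.904313 × 1139.957572 = 18130.241813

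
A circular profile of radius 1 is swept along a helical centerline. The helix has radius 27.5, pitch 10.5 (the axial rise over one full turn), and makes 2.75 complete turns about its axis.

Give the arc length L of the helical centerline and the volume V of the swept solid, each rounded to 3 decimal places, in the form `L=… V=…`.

L=476.042 V=1495.531

2πR = 2π·27.5 = 172.787596
per-turn = √(172.787596² + 10.5²) = √(29855.5533 + 110.25) = √29965.8033 = 173.106335
L = 2.75 × 173.106335 = 476.042422
V = π·1² × L = 3.141593 × 476.042422 = 1495.531376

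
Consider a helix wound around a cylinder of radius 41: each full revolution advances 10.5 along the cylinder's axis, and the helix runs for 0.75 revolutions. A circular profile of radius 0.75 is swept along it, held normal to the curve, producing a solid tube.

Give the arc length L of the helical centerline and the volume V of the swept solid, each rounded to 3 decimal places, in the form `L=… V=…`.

L=193.368 V=341.710

2πR = 2π·41 = 257.610598
per-turn = √(257.610598² + 10.5²) = √(66363.2200 + 110.25) = √66473.4700 = 257.824495
L = 0.75 × 257.824495 = 193.368371
V = π·0.75² × L = 1.767146 × 193.368371 = 341.710118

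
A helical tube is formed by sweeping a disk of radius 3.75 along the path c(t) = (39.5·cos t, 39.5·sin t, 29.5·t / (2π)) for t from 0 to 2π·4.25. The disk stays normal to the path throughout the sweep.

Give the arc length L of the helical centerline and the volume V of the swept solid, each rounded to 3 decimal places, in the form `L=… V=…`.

2πR = 2π·39.5 = 248.185820
per-turn = √(248.185820² + 29.5²) = √(61596.2011 + 870.25) = √62466.4511 = 249.932893
L = 4.25 × 249.932893 = 1062.214796
V = π·3.75² × L = 44.178647 × 1062.214796 = 46927.212173

L=1062.215 V=46927.212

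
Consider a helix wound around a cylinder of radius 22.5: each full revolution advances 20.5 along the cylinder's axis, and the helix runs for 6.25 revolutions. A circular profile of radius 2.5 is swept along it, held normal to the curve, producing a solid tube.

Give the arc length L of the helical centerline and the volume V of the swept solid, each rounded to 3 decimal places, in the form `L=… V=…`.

2πR = 2π·22.5 = 141.371669
per-turn = √(141.371669² + 20.5²) = √(19985.9489 + 420.25) = √20406.1989 = 142.850267
L = 6.25 × 142.850267 = 892.814172
V = π·2.5² × L = 19.634954 × 892.814172 = 17530.365266

L=892.814 V=17530.365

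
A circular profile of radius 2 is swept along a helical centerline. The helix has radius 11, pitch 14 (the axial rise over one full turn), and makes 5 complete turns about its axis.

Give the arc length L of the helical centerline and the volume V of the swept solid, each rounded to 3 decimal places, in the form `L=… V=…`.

2πR = 2π·11 = 69.115038
per-turn = √(69.115038² + 14²) = √(4776.8885 + 196) = √4972.8885 = 70.518710
L = 5 × 70.518710 = 352.593552
V = π·2² × L = 12.566371 × 352.593552 = 4430.821257

L=352.594 V=4430.821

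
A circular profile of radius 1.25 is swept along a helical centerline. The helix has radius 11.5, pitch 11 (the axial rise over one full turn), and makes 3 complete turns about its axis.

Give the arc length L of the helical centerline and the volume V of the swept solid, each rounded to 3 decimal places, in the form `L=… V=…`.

L=219.267 V=1076.326

2πR = 2π·11.5 = 72.256631
per-turn = √(72.256631² + 11²) = √(5221.0207 + 121) = √5342.0207 = 73.089129
L = 3 × 73.089129 = 219.267386
V = π·1.25² × L = 4.908739 × 219.267386 = 1076.326264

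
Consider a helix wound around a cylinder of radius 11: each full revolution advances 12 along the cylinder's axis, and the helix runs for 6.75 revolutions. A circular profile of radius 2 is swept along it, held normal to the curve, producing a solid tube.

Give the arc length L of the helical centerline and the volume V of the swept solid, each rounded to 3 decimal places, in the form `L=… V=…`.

2πR = 2π·11 = 69.115038
per-turn = √(69.115038² + 12²) = √(4776.8885 + 144) = √4920.8885 = 70.149045
L = 6.75 × 70.149045 = 473.506055
V = π·2² × L = 12.566371 × 473.506055 = 5950.252569

L=473.506 V=5950.253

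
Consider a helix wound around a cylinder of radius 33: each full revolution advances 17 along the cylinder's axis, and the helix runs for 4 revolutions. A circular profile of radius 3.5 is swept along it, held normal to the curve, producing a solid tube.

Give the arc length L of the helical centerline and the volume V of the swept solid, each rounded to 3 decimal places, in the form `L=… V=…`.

2πR = 2π·33 = 207.345115
per-turn = √(207.345115² + 17²) = √(42991.9968 + 289) = √43280.9968 = 208.040854
L = 4 × 208.040854 = 832.163414
V = π·3.5² × L = 38.484510 × 832.163414 = 32025.401250

L=832.163 V=32025.401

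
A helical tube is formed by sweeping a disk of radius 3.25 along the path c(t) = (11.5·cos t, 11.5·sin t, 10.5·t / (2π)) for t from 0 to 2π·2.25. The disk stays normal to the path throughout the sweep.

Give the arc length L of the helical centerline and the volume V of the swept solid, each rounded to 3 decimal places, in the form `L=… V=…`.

L=164.285 V=5451.481

2πR = 2π·11.5 = 72.256631
per-turn = √(72.256631² + 10.5²) = √(5221.0207 + 110.25) = √5331.2707 = 73.015551
L = 2.25 × 73.015551 = 164.284990
V = π·3.25² × L = 33.183072 × 164.284990 = 5451.480730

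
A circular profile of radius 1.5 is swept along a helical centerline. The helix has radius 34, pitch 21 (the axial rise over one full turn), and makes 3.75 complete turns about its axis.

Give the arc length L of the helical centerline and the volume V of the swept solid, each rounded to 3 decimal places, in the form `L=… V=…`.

L=804.967 V=5689.980

2πR = 2π·34 = 213.628300
per-turn = √(213.628300² + 21²) = √(45637.0508 + 441) = √46078.0508 = 214.657986
L = 3.75 × 214.657986 = 804.967446
V = π·1.5² × L = 7.068583 × 804.967446 = 5689.979581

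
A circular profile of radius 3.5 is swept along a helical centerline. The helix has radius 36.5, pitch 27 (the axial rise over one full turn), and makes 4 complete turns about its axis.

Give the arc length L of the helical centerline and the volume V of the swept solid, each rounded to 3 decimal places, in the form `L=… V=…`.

2πR = 2π·36.5 = 229.336264
per-turn = √(229.336264² + 27²) = √(52595.1219 + 729) = √53324.1219 = 230.920163
L = 4 × 230.920163 = 923.680654
V = π·3.5² × L = 38.484510 × 923.680654 = 35547.397352

L=923.681 V=35547.397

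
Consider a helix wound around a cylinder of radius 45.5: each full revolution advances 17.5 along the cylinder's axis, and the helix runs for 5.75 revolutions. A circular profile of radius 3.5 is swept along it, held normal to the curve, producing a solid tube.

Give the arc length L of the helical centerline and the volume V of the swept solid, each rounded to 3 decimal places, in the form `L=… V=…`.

2πR = 2π·45.5 = 285.884931
per-turn = √(285.884931² + 17.5²) = √(81730.1940 + 306.25) = √82036.4440 = 286.420048
L = 5.75 × 286.420048 = 1646.915277
V = π·3.5² × L = 38.484510 × 1646.915277 = 63380.727477

L=1646.915 V=63380.727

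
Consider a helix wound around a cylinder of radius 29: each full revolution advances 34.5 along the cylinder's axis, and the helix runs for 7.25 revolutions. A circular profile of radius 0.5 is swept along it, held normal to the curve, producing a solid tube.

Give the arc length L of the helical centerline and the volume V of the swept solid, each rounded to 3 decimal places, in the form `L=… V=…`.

L=1344.510 V=1055.976

2πR = 2π·29 = 182.212374
per-turn = √(182.212374² + 34.5²) = √(33201.3492 + 1190.25) = √34391.5992 = 185.449722
L = 7.25 × 185.449722 = 1344.510481
V = π·0.5² × L = 0.785398 × 1344.510481 = 1055.976062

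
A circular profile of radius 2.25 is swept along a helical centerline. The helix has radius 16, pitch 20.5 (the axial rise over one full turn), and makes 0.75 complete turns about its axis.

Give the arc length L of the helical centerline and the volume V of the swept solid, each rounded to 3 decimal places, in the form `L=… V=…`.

2πR = 2π·16 = 100.530965
per-turn = √(100.530965² + 20.5²) = √(10106.4749 + 420.25) = √10526.7249 = 102.599829
L = 0.75 × 102.599829 = 76.949872
V = π·2.25² × L = 15.904313 × 76.949872 = 1223.834831

L=76.950 V=1223.835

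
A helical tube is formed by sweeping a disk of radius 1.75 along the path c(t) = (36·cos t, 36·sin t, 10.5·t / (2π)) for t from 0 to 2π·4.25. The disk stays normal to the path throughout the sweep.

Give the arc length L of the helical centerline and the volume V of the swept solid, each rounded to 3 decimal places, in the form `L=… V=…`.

L=962.363 V=9259.013

2πR = 2π·36 = 226.194671
per-turn = √(226.194671² + 10.5²) = √(51164.0292 + 110.25) = √51274.2792 = 226.438246
L = 4.25 × 226.438246 = 962.362545
V = π·1.75² × L = 9.621128 × 962.362545 = 9259.012750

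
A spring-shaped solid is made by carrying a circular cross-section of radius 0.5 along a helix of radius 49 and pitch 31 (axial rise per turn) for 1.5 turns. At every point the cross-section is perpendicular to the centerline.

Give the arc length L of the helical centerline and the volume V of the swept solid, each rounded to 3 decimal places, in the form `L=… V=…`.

2πR = 2π·49 = 307.876080
per-turn = √(307.876080² + 31²) = √(94787.6807 + 961) = √95748.6807 = 309.432837
L = 1.5 × 309.432837 = 464.149256
V = π·0.5² × L = 0.785398 × 464.149256 = 364.541973

L=464.149 V=364.542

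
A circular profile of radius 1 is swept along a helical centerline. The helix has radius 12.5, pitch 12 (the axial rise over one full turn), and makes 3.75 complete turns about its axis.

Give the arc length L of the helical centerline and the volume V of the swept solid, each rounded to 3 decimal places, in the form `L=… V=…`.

2πR = 2π·12.5 = 78.539816
per-turn = √(78.539816² + 12²) = √(6168.5028 + 144) = √6312.5028 = 79.451260
L = 3.75 × 79.451260 = 297.942226
V = π·1² × L = 3.141593 × 297.942226 = 936.013108

L=297.942 V=936.013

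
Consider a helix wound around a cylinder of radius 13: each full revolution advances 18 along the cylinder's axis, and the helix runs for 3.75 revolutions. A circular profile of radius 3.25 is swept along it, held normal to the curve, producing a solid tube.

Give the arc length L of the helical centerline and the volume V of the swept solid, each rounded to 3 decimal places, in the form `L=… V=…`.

L=313.655 V=10408.022

2πR = 2π·13 = 81.681409
per-turn = √(81.681409² + 18²) = √(6671.8526 + 324) = √6995.8526 = 83.641213
L = 3.75 × 83.641213 = 313.654550
V = π·3.25² × L = 33.183072 × 313.654550 = 10408.021648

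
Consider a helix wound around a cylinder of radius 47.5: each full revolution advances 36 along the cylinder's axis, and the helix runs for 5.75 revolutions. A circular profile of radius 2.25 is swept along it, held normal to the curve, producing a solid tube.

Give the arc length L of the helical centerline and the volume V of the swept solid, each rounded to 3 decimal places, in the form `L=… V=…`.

2πR = 2π·47.5 = 298.451302
per-turn = √(298.451302² + 36²) = √(89073.1797 + 1296) = √90369.1797 = 300.614670
L = 5.75 × 300.614670 = 1728.534352
V = π·2.25² × L = 15.904313 × 1728.534352 = 27491.151028

L=1728.534 V=27491.151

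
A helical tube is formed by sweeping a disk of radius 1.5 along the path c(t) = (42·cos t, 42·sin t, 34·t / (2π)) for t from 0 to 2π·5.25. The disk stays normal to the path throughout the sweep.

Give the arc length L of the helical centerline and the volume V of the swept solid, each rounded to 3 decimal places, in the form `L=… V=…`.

2πR = 2π·42 = 263.893783
per-turn = √(263.893783² + 34²) = √(69639.9287 + 1156) = √70795.9287 = 266.075043
L = 5.25 × 266.075043 = 1396.893977
V = π·1.5² × L = 7.068583 × 1396.893977 = 9874.061677

L=1396.894 V=9874.062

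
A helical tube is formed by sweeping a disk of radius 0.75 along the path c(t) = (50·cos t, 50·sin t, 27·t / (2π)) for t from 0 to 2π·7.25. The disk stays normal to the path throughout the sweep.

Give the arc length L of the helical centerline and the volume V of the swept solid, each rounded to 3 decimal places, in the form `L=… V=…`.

2πR = 2π·50 = 314.159265
per-turn = √(314.159265² + 27²) = √(98696.0440 + 729) = √99425.0440 = 315.317370
L = 7.25 × 315.317370 = 2286.050935
V = π·0.75² × L = 1.767146 × 2286.050935 = 4039.785462

L=2286.051 V=4039.785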